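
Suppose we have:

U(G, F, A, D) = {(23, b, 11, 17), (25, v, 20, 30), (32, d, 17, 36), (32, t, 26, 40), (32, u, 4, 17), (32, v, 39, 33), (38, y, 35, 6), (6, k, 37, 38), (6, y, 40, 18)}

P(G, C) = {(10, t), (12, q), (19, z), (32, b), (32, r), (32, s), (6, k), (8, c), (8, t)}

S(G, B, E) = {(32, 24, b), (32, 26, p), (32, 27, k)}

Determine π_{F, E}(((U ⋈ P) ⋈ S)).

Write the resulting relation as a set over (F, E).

Joining U and P on G yields {(32, d, 17, 36, b), (32, d, 17, 36, r), (32, d, 17, 36, s), (32, t, 26, 40, b), (32, t, 26, 40, r), (32, t, 26, 40, s), (32, u, 4, 17, b), (32, u, 4, 17, r), (32, u, 4, 17, s), (32, v, 39, 33, b), (32, v, 39, 33, r), (32, v, 39, 33, s), (6, k, 37, 38, k), (6, y, 40, 18, k)}.
Joining (U ⋈ P) and S on G yields {(32, d, 17, 36, b, 24, b), (32, d, 17, 36, b, 26, p), (32, d, 17, 36, b, 27, k), (32, d, 17, 36, r, 24, b), (32, d, 17, 36, r, 26, p), (32, d, 17, 36, r, 27, k), (32, d, 17, 36, s, 24, b), (32, d, 17, 36, s, 26, p), (32, d, 17, 36, s, 27, k), (32, t, 26, 40, b, 24, b), (32, t, 26, 40, b, 26, p), (32, t, 26, 40, b, 27, k), (32, t, 26, 40, r, 24, b), (32, t, 26, 40, r, 26, p), (32, t, 26, 40, r, 27, k), (32, t, 26, 40, s, 24, b), (32, t, 26, 40, s, 26, p), (32, t, 26, 40, s, 27, k), (32, u, 4, 17, b, 24, b), (32, u, 4, 17, b, 26, p), (32, u, 4, 17, b, 27, k), (32, u, 4, 17, r, 24, b), (32, u, 4, 17, r, 26, p), (32, u, 4, 17, r, 27, k), (32, u, 4, 17, s, 24, b), (32, u, 4, 17, s, 26, p), (32, u, 4, 17, s, 27, k), (32, v, 39, 33, b, 24, b), (32, v, 39, 33, b, 26, p), (32, v, 39, 33, b, 27, k), (32, v, 39, 33, r, 24, b), (32, v, 39, 33, r, 26, p), (32, v, 39, 33, r, 27, k), (32, v, 39, 33, s, 24, b), (32, v, 39, 33, s, 26, p), (32, v, 39, 33, s, 27, k)}.
Keep only column(s) F, E (24 duplicate(s) eliminated): {(d, b), (d, k), (d, p), (t, b), (t, k), (t, p), (u, b), (u, k), (u, p), (v, b), (v, k), (v, p)}

{(d, b), (d, k), (d, p), (t, b), (t, k), (t, p), (u, b), (u, k), (u, p), (v, b), (v, k), (v, p)}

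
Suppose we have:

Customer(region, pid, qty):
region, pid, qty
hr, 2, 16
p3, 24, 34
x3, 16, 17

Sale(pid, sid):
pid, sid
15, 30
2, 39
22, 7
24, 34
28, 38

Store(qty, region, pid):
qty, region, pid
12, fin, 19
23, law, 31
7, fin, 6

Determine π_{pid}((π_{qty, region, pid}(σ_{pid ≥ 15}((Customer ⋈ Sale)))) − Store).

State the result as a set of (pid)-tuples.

{24}

Customer ⋈ Sale (natural join on pid): {(hr, 2, 16, 39), (p3, 24, 34, 34)}
Filtering on pid ≥ 15 leaves {(p3, 24, 34, 34)}.
π[qty, region, pid]: project onto (qty, region, pid) → {(34, p3, 24)}
Set difference of the two operands is {(34, p3, 24)}.
π[pid]: project onto (pid) → {24}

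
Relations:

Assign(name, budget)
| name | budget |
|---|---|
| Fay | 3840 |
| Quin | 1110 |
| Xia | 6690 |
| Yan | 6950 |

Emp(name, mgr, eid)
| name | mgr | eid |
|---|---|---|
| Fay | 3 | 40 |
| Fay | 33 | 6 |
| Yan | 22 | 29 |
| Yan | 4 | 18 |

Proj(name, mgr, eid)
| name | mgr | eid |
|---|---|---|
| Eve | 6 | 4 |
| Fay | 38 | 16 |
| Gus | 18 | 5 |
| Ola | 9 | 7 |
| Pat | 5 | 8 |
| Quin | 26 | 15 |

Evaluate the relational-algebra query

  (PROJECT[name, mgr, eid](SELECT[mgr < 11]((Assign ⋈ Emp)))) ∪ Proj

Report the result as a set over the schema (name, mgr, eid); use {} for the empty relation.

Natural join on name: {(Fay, 3840, 3, 40), (Fay, 3840, 33, 6), (Yan, 6950, 22, 29), (Yan, 6950, 4, 18)}
Apply σ_{mgr < 11}; surviving tuples: {(Fay, 3840, 3, 40), (Yan, 6950, 4, 18)}
Keep only column(s) name, mgr, eid: {(Fay, 3, 40), (Yan, 4, 18)}
Union: {(Fay, 3, 40), (Yan, 4, 18)} with {(Eve, 6, 4), (Fay, 38, 16), (Gus, 18, 5), (Ola, 9, 7), (Pat, 5, 8), (Quin, 26, 15)} → {(Eve, 6, 4), (Fay, 3, 40), (Fay, 38, 16), (Gus, 18, 5), (Ola, 9, 7), (Pat, 5, 8), (Quin, 26, 15), (Yan, 4, 18)}

{(Eve, 6, 4), (Fay, 3, 40), (Fay, 38, 16), (Gus, 18, 5), (Ola, 9, 7), (Pat, 5, 8), (Quin, 26, 15), (Yan, 4, 18)}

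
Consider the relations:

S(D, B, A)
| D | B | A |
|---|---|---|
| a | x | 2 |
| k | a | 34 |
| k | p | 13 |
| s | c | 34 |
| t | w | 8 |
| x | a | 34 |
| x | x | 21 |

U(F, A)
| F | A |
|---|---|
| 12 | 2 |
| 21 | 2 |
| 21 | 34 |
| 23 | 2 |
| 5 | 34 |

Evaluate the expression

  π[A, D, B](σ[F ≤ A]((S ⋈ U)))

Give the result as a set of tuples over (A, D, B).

{(34, k, a), (34, s, c), (34, x, a)}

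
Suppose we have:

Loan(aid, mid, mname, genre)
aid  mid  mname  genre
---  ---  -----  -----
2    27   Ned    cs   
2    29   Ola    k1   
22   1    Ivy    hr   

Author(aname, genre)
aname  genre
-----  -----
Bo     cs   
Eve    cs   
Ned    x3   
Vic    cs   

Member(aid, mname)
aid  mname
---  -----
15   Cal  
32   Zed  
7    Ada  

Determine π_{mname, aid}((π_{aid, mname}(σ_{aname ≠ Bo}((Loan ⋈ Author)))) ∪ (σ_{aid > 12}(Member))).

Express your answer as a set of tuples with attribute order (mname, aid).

{(Cal, 15), (Ned, 2), (Zed, 32)}

Loan ⋈ Author (natural join on genre): {(2, 27, Ned, cs, Bo), (2, 27, Ned, cs, Eve), (2, 27, Ned, cs, Vic)}
Filtering on aname ≠ Bo leaves {(2, 27, Ned, cs, Eve), (2, 27, Ned, cs, Vic)}.
π_{aid, mname} gives {(2, Ned)} (1 duplicate(s) eliminated).
Filtering on aid > 12 leaves {(15, Cal), (32, Zed)}.
Taking the union: {(15, Cal), (2, Ned), (32, Zed)}
π_{mname, aid} gives {(Cal, 15), (Ned, 2), (Zed, 32)}.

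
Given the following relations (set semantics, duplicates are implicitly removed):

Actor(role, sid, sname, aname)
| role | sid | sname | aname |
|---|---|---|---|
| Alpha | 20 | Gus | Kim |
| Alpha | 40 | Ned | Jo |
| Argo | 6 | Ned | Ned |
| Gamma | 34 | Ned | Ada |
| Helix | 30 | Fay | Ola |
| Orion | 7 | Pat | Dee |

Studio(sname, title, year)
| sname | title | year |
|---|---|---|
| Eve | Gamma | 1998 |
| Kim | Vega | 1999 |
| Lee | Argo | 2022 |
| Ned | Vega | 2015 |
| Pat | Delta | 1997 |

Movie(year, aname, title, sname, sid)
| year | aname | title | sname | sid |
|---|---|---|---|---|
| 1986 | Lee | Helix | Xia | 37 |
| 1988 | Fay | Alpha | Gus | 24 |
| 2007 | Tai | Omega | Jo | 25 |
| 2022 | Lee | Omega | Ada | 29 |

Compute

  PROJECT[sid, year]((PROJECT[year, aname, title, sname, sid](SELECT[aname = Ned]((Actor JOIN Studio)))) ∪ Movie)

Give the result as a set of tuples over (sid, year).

{(24, 1988), (25, 2007), (29, 2022), (37, 1986), (6, 2015)}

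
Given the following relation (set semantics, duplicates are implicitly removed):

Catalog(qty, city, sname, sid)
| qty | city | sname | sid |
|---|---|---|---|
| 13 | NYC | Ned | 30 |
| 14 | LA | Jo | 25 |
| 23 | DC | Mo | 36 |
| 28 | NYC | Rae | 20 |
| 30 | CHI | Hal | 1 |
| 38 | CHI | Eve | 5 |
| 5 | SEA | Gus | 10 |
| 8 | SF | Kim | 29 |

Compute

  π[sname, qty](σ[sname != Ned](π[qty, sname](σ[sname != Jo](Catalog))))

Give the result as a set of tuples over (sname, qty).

{(Eve, 38), (Gus, 5), (Hal, 30), (Kim, 8), (Mo, 23), (Rae, 28)}

Apply σ_{sname != Jo}; surviving tuples: {(13, NYC, Ned, 30), (23, DC, Mo, 36), (28, NYC, Rae, 20), (30, CHI, Hal, 1), (38, CHI, Eve, 5), (5, SEA, Gus, 10), (8, SF, Kim, 29)}
Projecting to qty, sname: {(13, Ned), (23, Mo), (28, Rae), (30, Hal), (38, Eve), (5, Gus), (8, Kim)}
Apply σ_{sname != Ned}; surviving tuples: {(23, Mo), (28, Rae), (30, Hal), (38, Eve), (5, Gus), (8, Kim)}
Projecting to sname, qty: {(Eve, 38), (Gus, 5), (Hal, 30), (Kim, 8), (Mo, 23), (Rae, 28)}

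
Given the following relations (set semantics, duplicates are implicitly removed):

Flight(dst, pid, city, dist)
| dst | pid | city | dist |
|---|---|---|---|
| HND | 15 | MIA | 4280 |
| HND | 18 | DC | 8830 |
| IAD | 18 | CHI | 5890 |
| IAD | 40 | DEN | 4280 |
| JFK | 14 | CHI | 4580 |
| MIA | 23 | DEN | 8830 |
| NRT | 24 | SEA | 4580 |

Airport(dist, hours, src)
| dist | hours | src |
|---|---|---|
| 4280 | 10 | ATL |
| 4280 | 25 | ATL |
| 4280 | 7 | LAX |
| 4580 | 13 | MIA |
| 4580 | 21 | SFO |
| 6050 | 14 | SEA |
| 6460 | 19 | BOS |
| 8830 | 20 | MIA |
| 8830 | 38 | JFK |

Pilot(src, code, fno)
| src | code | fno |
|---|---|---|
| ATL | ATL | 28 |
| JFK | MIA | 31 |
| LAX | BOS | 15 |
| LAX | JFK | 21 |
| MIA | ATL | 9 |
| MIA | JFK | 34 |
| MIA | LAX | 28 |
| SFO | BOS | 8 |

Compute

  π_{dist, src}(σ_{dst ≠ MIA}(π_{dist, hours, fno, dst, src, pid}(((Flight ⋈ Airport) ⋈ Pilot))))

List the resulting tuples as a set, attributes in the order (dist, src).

{(4280, ATL), (4280, LAX), (4580, MIA), (4580, SFO), (8830, JFK), (8830, MIA)}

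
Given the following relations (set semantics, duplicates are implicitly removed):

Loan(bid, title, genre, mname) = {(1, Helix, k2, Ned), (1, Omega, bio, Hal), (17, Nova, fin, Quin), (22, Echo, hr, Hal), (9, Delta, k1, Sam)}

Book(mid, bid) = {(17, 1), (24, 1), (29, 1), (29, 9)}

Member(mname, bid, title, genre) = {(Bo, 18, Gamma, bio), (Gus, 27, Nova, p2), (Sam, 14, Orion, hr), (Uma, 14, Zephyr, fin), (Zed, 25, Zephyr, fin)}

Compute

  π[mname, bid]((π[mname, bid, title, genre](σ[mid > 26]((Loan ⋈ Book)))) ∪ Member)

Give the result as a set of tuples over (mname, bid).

{(Bo, 18), (Gus, 27), (Hal, 1), (Ned, 1), (Sam, 14), (Sam, 9), (Uma, 14), (Zed, 25)}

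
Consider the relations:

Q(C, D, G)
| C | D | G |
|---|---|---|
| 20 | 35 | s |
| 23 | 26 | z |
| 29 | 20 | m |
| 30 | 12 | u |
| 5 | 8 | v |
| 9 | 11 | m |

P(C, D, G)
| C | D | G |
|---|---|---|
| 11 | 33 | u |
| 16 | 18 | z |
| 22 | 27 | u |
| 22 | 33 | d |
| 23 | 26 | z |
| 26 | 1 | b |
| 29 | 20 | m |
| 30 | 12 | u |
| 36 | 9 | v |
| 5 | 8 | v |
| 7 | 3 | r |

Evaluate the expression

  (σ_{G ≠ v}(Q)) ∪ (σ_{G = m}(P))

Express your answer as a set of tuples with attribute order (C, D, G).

Apply σ_{G ≠ v}; surviving tuples: {(20, 35, s), (23, 26, z), (29, 20, m), (30, 12, u), (9, 11, m)}
Apply σ_{G = m}; surviving tuples: {(29, 20, m)}
Union: {(20, 35, s), (23, 26, z), (29, 20, m), (30, 12, u), (9, 11, m)} with {(29, 20, m)} → {(20, 35, s), (23, 26, z), (29, 20, m), (30, 12, u), (9, 11, m)}

{(20, 35, s), (23, 26, z), (29, 20, m), (30, 12, u), (9, 11, m)}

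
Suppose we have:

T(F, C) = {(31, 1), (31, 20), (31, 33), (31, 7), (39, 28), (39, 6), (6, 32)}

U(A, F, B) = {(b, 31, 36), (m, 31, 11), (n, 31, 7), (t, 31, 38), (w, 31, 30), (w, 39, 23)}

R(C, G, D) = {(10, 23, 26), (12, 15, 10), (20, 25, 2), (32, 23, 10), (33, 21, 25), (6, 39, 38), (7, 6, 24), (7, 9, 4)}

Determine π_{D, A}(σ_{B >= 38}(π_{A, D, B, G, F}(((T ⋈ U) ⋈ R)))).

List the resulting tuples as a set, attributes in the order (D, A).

{(2, t), (24, t), (25, t), (4, t)}

Joining T and U on F yields {(31, 1, b, 36), (31, 1, m, 11), (31, 1, n, 7), (31, 1, t, 38), (31, 1, w, 30), (31, 20, b, 36), (31, 20, m, 11), (31, 20, n, 7), (31, 20, t, 38), (31, 20, w, 30), (31, 33, b, 36), (31, 33, m, 11), (31, 33, n, 7), (31, 33, t, 38), (31, 33, w, 30), (31, 7, b, 36), (31, 7, m, 11), (31, 7, n, 7), (31, 7, t, 38), (31, 7, w, 30), (39, 28, w, 23), (39, 6, w, 23)}.
Joining (T ⋈ U) and R on C yields {(31, 20, b, 36, 25, 2), (31, 20, m, 11, 25, 2), (31, 20, n, 7, 25, 2), (31, 20, t, 38, 25, 2), (31, 20, w, 30, 25, 2), (31, 33, b, 36, 21, 25), (31, 33, m, 11, 21, 25), (31, 33, n, 7, 21, 25), (31, 33, t, 38, 21, 25), (31, 33, w, 30, 21, 25), (31, 7, b, 36, 6, 24), (31, 7, b, 36, 9, 4), (31, 7, m, 11, 6, 24), (31, 7, m, 11, 9, 4), (31, 7, n, 7, 6, 24), (31, 7, n, 7, 9, 4), (31, 7, t, 38, 6, 24), (31, 7, t, 38, 9, 4), (31, 7, w, 30, 6, 24), (31, 7, w, 30, 9, 4), (39, 6, w, 23, 39, 38)}.
Keep only column(s) A, D, B, G, F: {(b, 2, 36, 25, 31), (b, 24, 36, 6, 31), (b, 25, 36, 21, 31), (b, 4, 36, 9, 31), (m, 2, 11, 25, 31), (m, 24, 11, 6, 31), (m, 25, 11, 21, 31), (m, 4, 11, 9, 31), (n, 2, 7, 25, 31), (n, 24, 7, 6, 31), (n, 25, 7, 21, 31), (n, 4, 7, 9, 31), (t, 2, 38, 25, 31), (t, 24, 38, 6, 31), (t, 25, 38, 21, 31), (t, 4, 38, 9, 31), (w, 2, 30, 25, 31), (w, 24, 30, 6, 31), (w, 25, 30, 21, 31), (w, 38, 23, 39, 39), (w, 4, 30, 9, 31)}
Filtering on B >= 38 leaves {(t, 2, 38, 25, 31), (t, 24, 38, 6, 31), (t, 25, 38, 21, 31), (t, 4, 38, 9, 31)}.
Keep only column(s) D, A: {(2, t), (24, t), (25, t), (4, t)}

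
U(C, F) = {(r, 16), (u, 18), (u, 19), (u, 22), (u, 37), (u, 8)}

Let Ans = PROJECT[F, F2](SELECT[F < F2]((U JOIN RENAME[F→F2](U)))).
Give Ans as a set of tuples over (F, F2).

ρ[F→F2]: schema becomes (C, F2); tuples unchanged.
Joining U and RENAME[F→F2](U) on C yields {(r, 16, 16), (u, 18, 18), (u, 18, 19), (u, 18, 22), (u, 18, 37), (u, 18, 8), (u, 19, 18), (u, 19, 19), (u, 19, 22), (u, 19, 37), (u, 19, 8), (u, 22, 18), (u, 22, 19), (u, 22, 22), (u, 22, 37), (u, 22, 8), (u, 37, 18), (u, 37, 19), (u, 37, 22), (u, 37, 37), (u, 37, 8), (u, 8, 18), (u, 8, 19), (u, 8, 22), (u, 8, 37), (u, 8, 8)}.
Apply σ_{F < F2}; surviving tuples: {(u, 18, 19), (u, 18, 22), (u, 18, 37), (u, 19, 22), (u, 19, 37), (u, 22, 37), (u, 8, 18), (u, 8, 19), (u, 8, 22), (u, 8, 37)}
Projecting to F, F2: {(18, 19), (18, 22), (18, 37), (19, 22), (19, 37), (22, 37), (8, 18), (8, 19), (8, 22), (8, 37)}

{(18, 19), (18, 22), (18, 37), (19, 22), (19, 37), (22, 37), (8, 18), (8, 19), (8, 22), (8, 37)}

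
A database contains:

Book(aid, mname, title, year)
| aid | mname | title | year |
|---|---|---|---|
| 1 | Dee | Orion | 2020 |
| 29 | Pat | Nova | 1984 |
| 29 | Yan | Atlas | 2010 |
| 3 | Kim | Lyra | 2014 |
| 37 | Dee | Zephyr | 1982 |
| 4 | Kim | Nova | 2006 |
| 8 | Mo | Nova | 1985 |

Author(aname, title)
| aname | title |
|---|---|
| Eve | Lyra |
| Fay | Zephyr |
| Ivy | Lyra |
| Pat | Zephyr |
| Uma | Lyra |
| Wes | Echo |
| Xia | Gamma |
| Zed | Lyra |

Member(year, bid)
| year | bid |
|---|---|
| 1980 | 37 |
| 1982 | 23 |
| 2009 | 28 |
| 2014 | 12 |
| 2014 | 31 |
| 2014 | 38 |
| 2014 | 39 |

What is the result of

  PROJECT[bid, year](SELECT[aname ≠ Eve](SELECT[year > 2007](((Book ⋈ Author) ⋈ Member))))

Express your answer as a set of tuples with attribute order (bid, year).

Joining Book and Author on title yields {(3, Kim, Lyra, 2014, Eve), (3, Kim, Lyra, 2014, Ivy), (3, Kim, Lyra, 2014, Uma), (3, Kim, Lyra, 2014, Zed), (37, Dee, Zephyr, 1982, Fay), (37, Dee, Zephyr, 1982, Pat)}.
Joining (Book ⋈ Author) and Member on year yields {(3, Kim, Lyra, 2014, Eve, 12), (3, Kim, Lyra, 2014, Eve, 31), (3, Kim, Lyra, 2014, Eve, 38), (3, Kim, Lyra, 2014, Eve, 39), (3, Kim, Lyra, 2014, Ivy, 12), (3, Kim, Lyra, 2014, Ivy, 31), (3, Kim, Lyra, 2014, Ivy, 38), (3, Kim, Lyra, 2014, Ivy, 39), (3, Kim, Lyra, 2014, Uma, 12), (3, Kim, Lyra, 2014, Uma, 31), (3, Kim, Lyra, 2014, Uma, 38), (3, Kim, Lyra, 2014, Uma, 39), (3, Kim, Lyra, 2014, Zed, 12), (3, Kim, Lyra, 2014, Zed, 31), (3, Kim, Lyra, 2014, Zed, 38), (3, Kim, Lyra, 2014, Zed, 39), (37, Dee, Zephyr, 1982, Fay, 23), (37, Dee, Zephyr, 1982, Pat, 23)}.
σ[year > 2007]: keep tuples satisfying year > 2007 → {(3, Kim, Lyra, 2014, Eve, 12), (3, Kim, Lyra, 2014, Eve, 31), (3, Kim, Lyra, 2014, Eve, 38), (3, Kim, Lyra, 2014, Eve, 39), (3, Kim, Lyra, 2014, Ivy, 12), (3, Kim, Lyra, 2014, Ivy, 31), (3, Kim, Lyra, 2014, Ivy, 38), (3, Kim, Lyra, 2014, Ivy, 39), (3, Kim, Lyra, 2014, Uma, 12), (3, Kim, Lyra, 2014, Uma, 31), (3, Kim, Lyra, 2014, Uma, 38), (3, Kim, Lyra, 2014, Uma, 39), (3, Kim, Lyra, 2014, Zed, 12), (3, Kim, Lyra, 2014, Zed, 31), (3, Kim, Lyra, 2014, Zed, 38), (3, Kim, Lyra, 2014, Zed, 39)}
σ[aname ≠ Eve]: keep tuples satisfying aname ≠ Eve → {(3, Kim, Lyra, 2014, Ivy, 12), (3, Kim, Lyra, 2014, Ivy, 31), (3, Kim, Lyra, 2014, Ivy, 38), (3, Kim, Lyra, 2014, Ivy, 39), (3, Kim, Lyra, 2014, Uma, 12), (3, Kim, Lyra, 2014, Uma, 31), (3, Kim, Lyra, 2014, Uma, 38), (3, Kim, Lyra, 2014, Uma, 39), (3, Kim, Lyra, 2014, Zed, 12), (3, Kim, Lyra, 2014, Zed, 31), (3, Kim, Lyra, 2014, Zed, 38), (3, Kim, Lyra, 2014, Zed, 39)}
Keep only column(s) bid, year (8 duplicate(s) eliminated): {(12, 2014), (31, 2014), (38, 2014), (39, 2014)}

{(12, 2014), (31, 2014), (38, 2014), (39, 2014)}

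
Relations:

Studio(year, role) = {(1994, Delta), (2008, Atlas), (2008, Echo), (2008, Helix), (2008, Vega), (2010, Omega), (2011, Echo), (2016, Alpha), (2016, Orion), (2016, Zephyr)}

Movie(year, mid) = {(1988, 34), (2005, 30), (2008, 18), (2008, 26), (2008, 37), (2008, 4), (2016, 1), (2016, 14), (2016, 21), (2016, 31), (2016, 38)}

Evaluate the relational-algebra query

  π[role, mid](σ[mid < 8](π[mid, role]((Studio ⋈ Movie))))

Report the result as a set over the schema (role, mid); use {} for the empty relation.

{(Alpha, 1), (Atlas, 4), (Echo, 4), (Helix, 4), (Orion, 1), (Vega, 4), (Zephyr, 1)}

Joining Studio and Movie on year yields {(2008, Atlas, 18), (2008, Atlas, 26), (2008, Atlas, 37), (2008, Atlas, 4), (2008, Echo, 18), (2008, Echo, 26), (2008, Echo, 37), (2008, Echo, 4), (2008, Helix, 18), (2008, Helix, 26), (2008, Helix, 37), (2008, Helix, 4), (2008, Vega, 18), (2008, Vega, 26), (2008, Vega, 37), (2008, Vega, 4), (2016, Alpha, 1), (2016, Alpha, 14), (2016, Alpha, 21), (2016, Alpha, 31), (2016, Alpha, 38), (2016, Orion, 1), (2016, Orion, 14), (2016, Orion, 21), (2016, Orion, 31), (2016, Orion, 38), (2016, Zephyr, 1), (2016, Zephyr, 14), (2016, Zephyr, 21), (2016, Zephyr, 31), (2016, Zephyr, 38)}.
π_{mid, role} gives {(1, Alpha), (1, Orion), (1, Zephyr), (14, Alpha), (14, Orion), (14, Zephyr), (18, Atlas), (18, Echo), (18, Helix), (18, Vega), (21, Alpha), (21, Orion), (21, Zephyr), (26, Atlas), (26, Echo), (26, Helix), (26, Vega), (31, Alpha), (31, Orion), (31, Zephyr), (37, Atlas), (37, Echo), (37, Helix), (37, Vega), (38, Alpha), (38, Orion), (38, Zephyr), (4, Atlas), (4, Echo), (4, Helix), (4, Vega)}.
Filtering on mid < 8 leaves {(1, Alpha), (1, Orion), (1, Zephyr), (4, Atlas), (4, Echo), (4, Helix), (4, Vega)}.
π_{role, mid} gives {(Alpha, 1), (Atlas, 4), (Echo, 4), (Helix, 4), (Orion, 1), (Vega, 4), (Zephyr, 1)}.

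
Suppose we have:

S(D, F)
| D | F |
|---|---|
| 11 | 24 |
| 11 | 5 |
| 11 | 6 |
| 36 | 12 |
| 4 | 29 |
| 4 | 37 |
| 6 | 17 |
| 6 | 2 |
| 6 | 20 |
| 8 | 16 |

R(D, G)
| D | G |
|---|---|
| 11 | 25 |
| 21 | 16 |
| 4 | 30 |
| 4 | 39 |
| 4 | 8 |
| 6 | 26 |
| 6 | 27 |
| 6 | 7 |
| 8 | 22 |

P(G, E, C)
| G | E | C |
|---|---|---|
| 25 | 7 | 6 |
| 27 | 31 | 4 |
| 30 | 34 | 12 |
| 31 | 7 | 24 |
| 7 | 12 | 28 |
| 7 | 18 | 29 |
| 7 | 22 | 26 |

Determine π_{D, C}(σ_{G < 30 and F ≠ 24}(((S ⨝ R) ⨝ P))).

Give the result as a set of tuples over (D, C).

{(11, 6), (6, 26), (6, 28), (6, 29), (6, 4)}

Joining S and R on D yields {(11, 24, 25), (11, 5, 25), (11, 6, 25), (4, 29, 30), (4, 29, 39), (4, 29, 8), (4, 37, 30), (4, 37, 39), (4, 37, 8), (6, 17, 26), (6, 17, 27), (6, 17, 7), (6, 2, 26), (6, 2, 27), (6, 2, 7), (6, 20, 26), (6, 20, 27), (6, 20, 7), (8, 16, 22)}.
Joining (S ⨝ R) and P on G yields {(11, 24, 25, 7, 6), (11, 5, 25, 7, 6), (11, 6, 25, 7, 6), (4, 29, 30, 34, 12), (4, 37, 30, 34, 12), (6, 17, 27, 31, 4), (6, 17, 7, 12, 28), (6, 17, 7, 18, 29), (6, 17, 7, 22, 26), (6, 2, 27, 31, 4), (6, 2, 7, 12, 28), (6, 2, 7, 18, 29), (6, 2, 7, 22, 26), (6, 20, 27, 31, 4), (6, 20, 7, 12, 28), (6, 20, 7, 18, 29), (6, 20, 7, 22, 26)}.
σ[G < 30 and F ≠ 24]: keep tuples satisfying G < 30 and F ≠ 24 → {(11, 5, 25, 7, 6), (11, 6, 25, 7, 6), (6, 17, 27, 31, 4), (6, 17, 7, 12, 28), (6, 17, 7, 18, 29), (6, 17, 7, 22, 26), (6, 2, 27, 31, 4), (6, 2, 7, 12, 28), (6, 2, 7, 18, 29), (6, 2, 7, 22, 26), (6, 20, 27, 31, 4), (6, 20, 7, 12, 28), (6, 20, 7, 18, 29), (6, 20, 7, 22, 26)}
Keep only column(s) D, C (9 duplicate(s) eliminated): {(11, 6), (6, 26), (6, 28), (6, 29), (6, 4)}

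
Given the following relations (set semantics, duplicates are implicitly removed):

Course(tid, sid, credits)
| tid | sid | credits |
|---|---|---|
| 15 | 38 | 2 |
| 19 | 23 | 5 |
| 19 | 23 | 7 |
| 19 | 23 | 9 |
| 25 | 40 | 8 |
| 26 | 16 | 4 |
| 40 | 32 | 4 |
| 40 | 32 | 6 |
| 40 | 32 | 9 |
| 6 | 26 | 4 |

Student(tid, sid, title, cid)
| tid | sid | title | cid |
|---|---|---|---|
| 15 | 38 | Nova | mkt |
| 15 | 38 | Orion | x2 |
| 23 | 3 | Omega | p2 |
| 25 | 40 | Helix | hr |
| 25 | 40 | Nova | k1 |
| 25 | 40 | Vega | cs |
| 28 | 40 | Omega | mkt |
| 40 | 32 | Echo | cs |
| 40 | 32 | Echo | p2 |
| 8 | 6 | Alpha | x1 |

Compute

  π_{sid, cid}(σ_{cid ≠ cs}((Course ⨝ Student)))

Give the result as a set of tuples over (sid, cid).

{(32, p2), (38, mkt), (38, x2), (40, hr), (40, k1)}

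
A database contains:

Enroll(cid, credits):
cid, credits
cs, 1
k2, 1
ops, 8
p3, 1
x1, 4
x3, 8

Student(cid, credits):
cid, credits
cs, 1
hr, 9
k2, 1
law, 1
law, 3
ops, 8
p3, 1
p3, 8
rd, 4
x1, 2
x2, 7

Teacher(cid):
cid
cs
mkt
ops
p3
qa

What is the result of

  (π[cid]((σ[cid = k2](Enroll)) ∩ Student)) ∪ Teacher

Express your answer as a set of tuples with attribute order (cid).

Apply σ_{cid = k2}; surviving tuples: {(k2, 1)}
Set intersection of the two operands is {(k2, 1)}.
π[cid]: project onto (cid) → {k2}
Set union of the two operands is {cs, k2, mkt, ops, p3, qa}.

{cs, k2, mkt, ops, p3, qa}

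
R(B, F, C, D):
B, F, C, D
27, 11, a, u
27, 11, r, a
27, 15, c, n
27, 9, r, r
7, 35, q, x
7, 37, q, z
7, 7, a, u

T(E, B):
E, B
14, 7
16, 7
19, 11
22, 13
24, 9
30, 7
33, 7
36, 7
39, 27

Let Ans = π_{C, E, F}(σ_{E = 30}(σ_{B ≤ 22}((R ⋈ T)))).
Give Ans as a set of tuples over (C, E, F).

Joining R and T on B yields {(27, 11, a, u, 39), (27, 11, r, a, 39), (27, 15, c, n, 39), (27, 9, r, r, 39), (7, 35, q, x, 14), (7, 35, q, x, 16), (7, 35, q, x, 30), (7, 35, q, x, 33), (7, 35, q, x, 36), (7, 37, q, z, 14), (7, 37, q, z, 16), (7, 37, q, z, 30), (7, 37, q, z, 33), (7, 37, q, z, 36), (7, 7, a, u, 14), (7, 7, a, u, 16), (7, 7, a, u, 30), (7, 7, a, u, 33), (7, 7, a, u, 36)}.
Apply σ_{B ≤ 22}; surviving tuples: {(7, 35, q, x, 14), (7, 35, q, x, 16), (7, 35, q, x, 30), (7, 35, q, x, 33), (7, 35, q, x, 36), (7, 37, q, z, 14), (7, 37, q, z, 16), (7, 37, q, z, 30), (7, 37, q, z, 33), (7, 37, q, z, 36), (7, 7, a, u, 14), (7, 7, a, u, 16), (7, 7, a, u, 30), (7, 7, a, u, 33), (7, 7, a, u, 36)}
Apply σ_{E = 30}; surviving tuples: {(7, 35, q, x, 30), (7, 37, q, z, 30), (7, 7, a, u, 30)}
Projecting to C, E, F: {(a, 30, 7), (q, 30, 35), (q, 30, 37)}

{(a, 30, 7), (q, 30, 35), (q, 30, 37)}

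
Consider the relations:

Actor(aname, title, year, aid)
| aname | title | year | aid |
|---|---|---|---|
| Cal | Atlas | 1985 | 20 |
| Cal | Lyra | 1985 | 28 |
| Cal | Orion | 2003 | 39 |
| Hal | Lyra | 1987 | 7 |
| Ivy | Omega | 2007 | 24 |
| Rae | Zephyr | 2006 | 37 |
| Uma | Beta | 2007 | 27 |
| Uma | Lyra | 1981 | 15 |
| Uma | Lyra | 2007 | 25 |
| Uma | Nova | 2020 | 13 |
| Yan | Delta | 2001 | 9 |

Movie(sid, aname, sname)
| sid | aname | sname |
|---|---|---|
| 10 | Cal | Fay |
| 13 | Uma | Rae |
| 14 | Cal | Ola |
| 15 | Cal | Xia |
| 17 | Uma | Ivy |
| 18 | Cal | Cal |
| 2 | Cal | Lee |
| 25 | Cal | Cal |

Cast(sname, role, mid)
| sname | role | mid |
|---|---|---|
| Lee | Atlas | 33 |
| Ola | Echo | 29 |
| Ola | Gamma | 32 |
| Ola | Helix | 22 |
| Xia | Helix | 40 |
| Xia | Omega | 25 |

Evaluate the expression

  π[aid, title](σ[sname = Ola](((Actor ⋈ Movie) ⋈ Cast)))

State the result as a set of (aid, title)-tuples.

Actor ⋈ Movie (natural join on aname): {(Cal, Atlas, 1985, 20, 10, Fay), (Cal, Atlas, 1985, 20, 14, Ola), (Cal, Atlas, 1985, 20, 15, Xia), (Cal, Atlas, 1985, 20, 18, Cal), (Cal, Atlas, 1985, 20, 2, Lee), (Cal, Atlas, 1985, 20, 25, Cal), (Cal, Lyra, 1985, 28, 10, Fay), (Cal, Lyra, 1985, 28, 14, Ola), (Cal, Lyra, 1985, 28, 15, Xia), (Cal, Lyra, 1985, 28, 18, Cal), (Cal, Lyra, 1985, 28, 2, Lee), (Cal, Lyra, 1985, 28, 25, Cal), (Cal, Orion, 2003, 39, 10, Fay), (Cal, Orion, 2003, 39, 14, Ola), (Cal, Orion, 2003, 39, 15, Xia), (Cal, Orion, 2003, 39, 18, Cal), (Cal, Orion, 2003, 39, 2, Lee), (Cal, Orion, 2003, 39, 25, Cal), (Uma, Beta, 2007, 27, 13, Rae), (Uma, Beta, 2007, 27, 17, Ivy), (Uma, Lyra, 1981, 15, 13, Rae), (Uma, Lyra, 1981, 15, 17, Ivy), (Uma, Lyra, 2007, 25, 13, Rae), (Uma, Lyra, 2007, 25, 17, Ivy), (Uma, Nova, 2020, 13, 13, Rae), (Uma, Nova, 2020, 13, 17, Ivy)}
(Actor ⋈ Movie) ⋈ Cast (natural join on sname): {(Cal, Atlas, 1985, 20, 14, Ola, Echo, 29), (Cal, Atlas, 1985, 20, 14, Ola, Gamma, 32), (Cal, Atlas, 1985, 20, 14, Ola, Helix, 22), (Cal, Atlas, 1985, 20, 15, Xia, Helix, 40), (Cal, Atlas, 1985, 20, 15, Xia, Omega, 25), (Cal, Atlas, 1985, 20, 2, Lee, Atlas, 33), (Cal, Lyra, 1985, 28, 14, Ola, Echo, 29), (Cal, Lyra, 1985, 28, 14, Ola, Gamma, 32), (Cal, Lyra, 1985, 28, 14, Ola, Helix, 22), (Cal, Lyra, 1985, 28, 15, Xia, Helix, 40), (Cal, Lyra, 1985, 28, 15, Xia, Omega, 25), (Cal, Lyra, 1985, 28, 2, Lee, Atlas, 33), (Cal, Orion, 2003, 39, 14, Ola, Echo, 29), (Cal, Orion, 2003, 39, 14, Ola, Gamma, 32), (Cal, Orion, 2003, 39, 14, Ola, Helix, 22), (Cal, Orion, 2003, 39, 15, Xia, Helix, 40), (Cal, Orion, 2003, 39, 15, Xia, Omega, 25), (Cal, Orion, 2003, 39, 2, Lee, Atlas, 33)}
σ[sname = Ola]: keep tuples satisfying sname = Ola → {(Cal, Atlas, 1985, 20, 14, Ola, Echo, 29), (Cal, Atlas, 1985, 20, 14, Ola, Gamma, 32), (Cal, Atlas, 1985, 20, 14, Ola, Helix, 22), (Cal, Lyra, 1985, 28, 14, Ola, Echo, 29), (Cal, Lyra, 1985, 28, 14, Ola, Gamma, 32), (Cal, Lyra, 1985, 28, 14, Ola, Helix, 22), (Cal, Orion, 2003, 39, 14, Ola, Echo, 29), (Cal, Orion, 2003, 39, 14, Ola, Gamma, 32), (Cal, Orion, 2003, 39, 14, Ola, Helix, 22)}
Projecting to aid, title (6 duplicate(s) eliminated): {(20, Atlas), (28, Lyra), (39, Orion)}

{(20, Atlas), (28, Lyra), (39, Orion)}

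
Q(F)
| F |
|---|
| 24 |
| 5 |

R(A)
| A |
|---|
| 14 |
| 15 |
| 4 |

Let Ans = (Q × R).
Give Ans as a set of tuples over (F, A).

{(24, 14), (24, 15), (24, 4), (5, 14), (5, 15), (5, 4)}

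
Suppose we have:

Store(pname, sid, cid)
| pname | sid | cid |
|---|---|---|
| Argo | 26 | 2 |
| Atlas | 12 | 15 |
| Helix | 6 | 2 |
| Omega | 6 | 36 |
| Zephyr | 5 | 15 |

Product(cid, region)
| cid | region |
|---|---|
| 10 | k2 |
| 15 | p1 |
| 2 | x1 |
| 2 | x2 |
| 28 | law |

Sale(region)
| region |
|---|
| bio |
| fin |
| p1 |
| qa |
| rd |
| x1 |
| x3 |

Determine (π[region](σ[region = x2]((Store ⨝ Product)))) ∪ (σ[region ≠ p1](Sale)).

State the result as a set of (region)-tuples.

Store ⋈ Product (natural join on cid): {(Argo, 26, 2, x1), (Argo, 26, 2, x2), (Atlas, 12, 15, p1), (Helix, 6, 2, x1), (Helix, 6, 2, x2), (Zephyr, 5, 15, p1)}
σ[region = x2]: keep tuples satisfying region = x2 → {(Argo, 26, 2, x2), (Helix, 6, 2, x2)}
π_{region} gives {x2} (1 duplicate(s) eliminated).
σ[region ≠ p1]: keep tuples satisfying region ≠ p1 → {bio, fin, qa, rd, x1, x3}
Set union of the two operands is {bio, fin, qa, rd, x1, x2, x3}.

{bio, fin, qa, rd, x1, x2, x3}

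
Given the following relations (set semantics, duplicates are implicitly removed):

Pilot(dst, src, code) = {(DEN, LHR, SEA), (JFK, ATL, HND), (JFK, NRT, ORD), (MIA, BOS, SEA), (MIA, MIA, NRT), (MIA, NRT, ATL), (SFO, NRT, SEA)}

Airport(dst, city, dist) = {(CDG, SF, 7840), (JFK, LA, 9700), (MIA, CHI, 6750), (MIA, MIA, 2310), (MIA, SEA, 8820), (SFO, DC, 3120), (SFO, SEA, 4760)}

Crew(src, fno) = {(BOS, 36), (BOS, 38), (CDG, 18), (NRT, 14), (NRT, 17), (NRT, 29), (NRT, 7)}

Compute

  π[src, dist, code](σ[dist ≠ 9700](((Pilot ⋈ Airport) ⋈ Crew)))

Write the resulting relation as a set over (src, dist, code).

Pilot ⋈ Airport (natural join on dst): {(JFK, ATL, HND, LA, 9700), (JFK, NRT, ORD, LA, 9700), (MIA, BOS, SEA, CHI, 6750), (MIA, BOS, SEA, MIA, 2310), (MIA, BOS, SEA, SEA, 8820), (MIA, MIA, NRT, CHI, 6750), (MIA, MIA, NRT, MIA, 2310), (MIA, MIA, NRT, SEA, 8820), (MIA, NRT, ATL, CHI, 6750), (MIA, NRT, ATL, MIA, 2310), (MIA, NRT, ATL, SEA, 8820), (SFO, NRT, SEA, DC, 3120), (SFO, NRT, SEA, SEA, 4760)}
(Pilot ⋈ Airport) ⋈ Crew (natural join on src): {(JFK, NRT, ORD, LA, 9700, 14), (JFK, NRT, ORD, LA, 9700, 17), (JFK, NRT, ORD, LA, 9700, 29), (JFK, NRT, ORD, LA, 9700, 7), (MIA, BOS, SEA, CHI, 6750, 36), (MIA, BOS, SEA, CHI, 6750, 38), (MIA, BOS, SEA, MIA, 2310, 36), (MIA, BOS, SEA, MIA, 2310, 38), (MIA, BOS, SEA, SEA, 8820, 36), (MIA, BOS, SEA, SEA, 8820, 38), (MIA, NRT, ATL, CHI, 6750, 14), (MIA, NRT, ATL, CHI, 6750, 17), (MIA, NRT, ATL, CHI, 6750, 29), (MIA, NRT, ATL, CHI, 6750, 7), (MIA, NRT, ATL, MIA, 2310, 14), (MIA, NRT, ATL, MIA, 2310, 17), (MIA, NRT, ATL, MIA, 2310, 29), (MIA, NRT, ATL, MIA, 2310, 7), (MIA, NRT, ATL, SEA, 8820, 14), (MIA, NRT, ATL, SEA, 8820, 17), (MIA, NRT, ATL, SEA, 8820, 29), (MIA, NRT, ATL, SEA, 8820, 7), (SFO, NRT, SEA, DC, 3120, 14), (SFO, NRT, SEA, DC, 3120, 17), (SFO, NRT, SEA, DC, 3120, 29), (SFO, NRT, SEA, DC, 3120, 7), (SFO, NRT, SEA, SEA, 4760, 14), (SFO, NRT, SEA, SEA, 4760, 17), (SFO, NRT, SEA, SEA, 4760, 29), (SFO, NRT, SEA, SEA, 4760, 7)}
Apply σ_{dist ≠ 9700}; surviving tuples: {(MIA, BOS, SEA, CHI, 6750, 36), (MIA, BOS, SEA, CHI, 6750, 38), (MIA, BOS, SEA, MIA, 2310, 36), (MIA, BOS, SEA, MIA, 2310, 38), (MIA, BOS, SEA, SEA, 8820, 36), (MIA, BOS, SEA, SEA, 8820, 38), (MIA, NRT, ATL, CHI, 6750, 14), (MIA, NRT, ATL, CHI, 6750, 17), (MIA, NRT, ATL, CHI, 6750, 29), (MIA, NRT, ATL, CHI, 6750, 7), (MIA, NRT, ATL, MIA, 2310, 14), (MIA, NRT, ATL, MIA, 2310, 17), (MIA, NRT, ATL, MIA, 2310, 29), (MIA, NRT, ATL, MIA, 2310, 7), (MIA, NRT, ATL, SEA, 8820, 14), (MIA, NRT, ATL, SEA, 8820, 17), (MIA, NRT, ATL, SEA, 8820, 29), (MIA, NRT, ATL, SEA, 8820, 7), (SFO, NRT, SEA, DC, 3120, 14), (SFO, NRT, SEA, DC, 3120, 17), (SFO, NRT, SEA, DC, 3120, 29), (SFO, NRT, SEA, DC, 3120, 7), (SFO, NRT, SEA, SEA, 4760, 14), (SFO, NRT, SEA, SEA, 4760, 17), (SFO, NRT, SEA, SEA, 4760, 29), (SFO, NRT, SEA, SEA, 4760, 7)}
π_{src, dist, code} gives {(BOS, 2310, SEA), (BOS, 6750, SEA), (BOS, 8820, SEA), (NRT, 2310, ATL), (NRT, 3120, SEA), (NRT, 4760, SEA), (NRT, 6750, ATL), (NRT, 8820, ATL)} (18 duplicate(s) eliminated).

{(BOS, 2310, SEA), (BOS, 6750, SEA), (BOS, 8820, SEA), (NRT, 2310, ATL), (NRT, 3120, SEA), (NRT, 4760, SEA), (NRT, 6750, ATL), (NRT, 8820, ATL)}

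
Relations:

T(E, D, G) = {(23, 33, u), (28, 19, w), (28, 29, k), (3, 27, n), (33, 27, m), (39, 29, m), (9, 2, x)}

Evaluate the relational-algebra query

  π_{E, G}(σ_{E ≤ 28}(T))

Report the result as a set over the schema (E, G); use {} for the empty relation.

{(23, u), (28, k), (28, w), (3, n), (9, x)}

Apply σ_{E ≤ 28}; surviving tuples: {(23, 33, u), (28, 19, w), (28, 29, k), (3, 27, n), (9, 2, x)}
π_{E, G} gives {(23, u), (28, k), (28, w), (3, n), (9, x)}.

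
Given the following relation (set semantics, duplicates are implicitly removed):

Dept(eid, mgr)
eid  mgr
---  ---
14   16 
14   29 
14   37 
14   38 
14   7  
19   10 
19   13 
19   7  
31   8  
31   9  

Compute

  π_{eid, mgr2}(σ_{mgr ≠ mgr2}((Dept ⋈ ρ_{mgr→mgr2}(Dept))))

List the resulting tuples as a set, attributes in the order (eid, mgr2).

{(14, 16), (14, 29), (14, 37), (14, 38), (14, 7), (19, 10), (19, 13), (19, 7), (31, 8), (31, 9)}

ρ[mgr→mgr2]: schema becomes (eid, mgr2); tuples unchanged.
Dept ⋈ ρ_{mgr→mgr2}(Dept) (natural join on eid): {(14, 16, 16), (14, 16, 29), (14, 16, 37), (14, 16, 38), (14, 16, 7), (14, 29, 16), (14, 29, 29), (14, 29, 37), (14, 29, 38), (14, 29, 7), (14, 37, 16), (14, 37, 29), (14, 37, 37), (14, 37, 38), (14, 37, 7), (14, 38, 16), (14, 38, 29), (14, 38, 37), (14, 38, 38), (14, 38, 7), (14, 7, 16), (14, 7, 29), (14, 7, 37), (14, 7, 38), (14, 7, 7), (19, 10, 10), (19, 10, 13), (19, 10, 7), (19, 13, 10), (19, 13, 13), (19, 13, 7), (19, 7, 10), (19, 7, 13), (19, 7, 7), (31, 8, 8), (31, 8, 9), (31, 9, 8), (31, 9, 9)}
Filtering on mgr ≠ mgr2 leaves {(14, 16, 29), (14, 16, 37), (14, 16, 38), (14, 16, 7), (14, 29, 16), (14, 29, 37), (14, 29, 38), (14, 29, 7), (14, 37, 16), (14, 37, 29), (14, 37, 38), (14, 37, 7), (14, 38, 16), (14, 38, 29), (14, 38, 37), (14, 38, 7), (14, 7, 16), (14, 7, 29), (14, 7, 37), (14, 7, 38), (19, 10, 13), (19, 10, 7), (19, 13, 10), (19, 13, 7), (19, 7, 10), (19, 7, 13), (31, 8, 9), (31, 9, 8)}.
π_{eid, mgr2} gives {(14, 16), (14, 29), (14, 37), (14, 38), (14, 7), (19, 10), (19, 13), (19, 7), (31, 8), (31, 9)} (18 duplicate(s) eliminated).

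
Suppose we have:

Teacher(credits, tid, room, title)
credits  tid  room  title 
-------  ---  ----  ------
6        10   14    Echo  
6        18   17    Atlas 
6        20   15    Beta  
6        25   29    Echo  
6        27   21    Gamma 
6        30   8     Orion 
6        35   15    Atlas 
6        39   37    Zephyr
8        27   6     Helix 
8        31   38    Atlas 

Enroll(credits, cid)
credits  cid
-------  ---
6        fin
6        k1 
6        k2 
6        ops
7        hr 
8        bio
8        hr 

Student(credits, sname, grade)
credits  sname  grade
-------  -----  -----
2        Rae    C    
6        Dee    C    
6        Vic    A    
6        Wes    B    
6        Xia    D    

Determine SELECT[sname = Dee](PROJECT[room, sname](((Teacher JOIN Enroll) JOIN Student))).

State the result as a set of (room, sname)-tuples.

{(14, Dee), (15, Dee), (17, Dee), (21, Dee), (29, Dee), (37, Dee), (8, Dee)}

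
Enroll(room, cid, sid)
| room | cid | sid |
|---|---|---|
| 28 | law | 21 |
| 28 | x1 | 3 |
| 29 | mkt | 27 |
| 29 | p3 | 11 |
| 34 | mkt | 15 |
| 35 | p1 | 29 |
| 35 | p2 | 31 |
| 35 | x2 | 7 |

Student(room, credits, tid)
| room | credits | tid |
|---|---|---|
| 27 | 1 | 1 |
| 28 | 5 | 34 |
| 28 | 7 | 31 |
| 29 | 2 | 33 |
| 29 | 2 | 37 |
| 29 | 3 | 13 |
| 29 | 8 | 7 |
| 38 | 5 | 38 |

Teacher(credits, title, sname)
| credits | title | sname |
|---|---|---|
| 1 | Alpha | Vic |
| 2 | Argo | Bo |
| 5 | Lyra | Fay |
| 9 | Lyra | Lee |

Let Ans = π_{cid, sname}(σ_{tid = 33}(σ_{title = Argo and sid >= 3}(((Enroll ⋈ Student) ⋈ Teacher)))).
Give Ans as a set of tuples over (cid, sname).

{(mkt, Bo), (p3, Bo)}

Joining Enroll and Student on room yields {(28, law, 21, 5, 34), (28, law, 21, 7, 31), (28, x1, 3, 5, 34), (28, x1, 3, 7, 31), (29, mkt, 27, 2, 33), (29, mkt, 27, 2, 37), (29, mkt, 27, 3, 13), (29, mkt, 27, 8, 7), (29, p3, 11, 2, 33), (29, p3, 11, 2, 37), (29, p3, 11, 3, 13), (29, p3, 11, 8, 7)}.
Joining (Enroll ⋈ Student) and Teacher on credits yields {(28, law, 21, 5, 34, Lyra, Fay), (28, x1, 3, 5, 34, Lyra, Fay), (29, mkt, 27, 2, 33, Argo, Bo), (29, mkt, 27, 2, 37, Argo, Bo), (29, p3, 11, 2, 33, Argo, Bo), (29, p3, 11, 2, 37, Argo, Bo)}.
Apply σ_{title = Argo and sid >= 3}; surviving tuples: {(29, mkt, 27, 2, 33, Argo, Bo), (29, mkt, 27, 2, 37, Argo, Bo), (29, p3, 11, 2, 33, Argo, Bo), (29, p3, 11, 2, 37, Argo, Bo)}
Apply σ_{tid = 33}; surviving tuples: {(29, mkt, 27, 2, 33, Argo, Bo), (29, p3, 11, 2, 33, Argo, Bo)}
Projecting to cid, sname: {(mkt, Bo), (p3, Bo)}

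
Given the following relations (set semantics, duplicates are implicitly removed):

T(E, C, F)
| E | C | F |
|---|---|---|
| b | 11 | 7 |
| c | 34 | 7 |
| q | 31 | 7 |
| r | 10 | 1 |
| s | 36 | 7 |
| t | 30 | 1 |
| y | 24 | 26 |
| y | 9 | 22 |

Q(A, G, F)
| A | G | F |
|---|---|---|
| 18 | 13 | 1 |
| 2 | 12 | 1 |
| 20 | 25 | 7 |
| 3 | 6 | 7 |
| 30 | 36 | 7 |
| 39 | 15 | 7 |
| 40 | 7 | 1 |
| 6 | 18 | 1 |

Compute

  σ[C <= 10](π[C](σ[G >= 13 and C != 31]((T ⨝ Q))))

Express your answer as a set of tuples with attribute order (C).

Natural join on F: {(b, 11, 7, 20, 25), (b, 11, 7, 3, 6), (b, 11, 7, 30, 36), (b, 11, 7, 39, 15), (c, 34, 7, 20, 25), (c, 34, 7, 3, 6), (c, 34, 7, 30, 36), (c, 34, 7, 39, 15), (q, 31, 7, 20, 25), (q, 31, 7, 3, 6), (q, 31, 7, 30, 36), (q, 31, 7, 39, 15), (r, 10, 1, 18, 13), (r, 10, 1, 2, 12), (r, 10, 1, 40, 7), (r, 10, 1, 6, 18), (s, 36, 7, 20, 25), (s, 36, 7, 3, 6), (s, 36, 7, 30, 36), (s, 36, 7, 39, 15), (t, 30, 1, 18, 13), (t, 30, 1, 2, 12), (t, 30, 1, 40, 7), (t, 30, 1, 6, 18)}
Filtering on G >= 13 and C != 31 leaves {(b, 11, 7, 20, 25), (b, 11, 7, 30, 36), (b, 11, 7, 39, 15), (c, 34, 7, 20, 25), (c, 34, 7, 30, 36), (c, 34, 7, 39, 15), (r, 10, 1, 18, 13), (r, 10, 1, 6, 18), (s, 36, 7, 20, 25), (s, 36, 7, 30, 36), (s, 36, 7, 39, 15), (t, 30, 1, 18, 13), (t, 30, 1, 6, 18)}.
Projecting to C (8 duplicate(s) eliminated): {10, 11, 30, 34, 36}
Filtering on C <= 10 leaves {10}.

{10}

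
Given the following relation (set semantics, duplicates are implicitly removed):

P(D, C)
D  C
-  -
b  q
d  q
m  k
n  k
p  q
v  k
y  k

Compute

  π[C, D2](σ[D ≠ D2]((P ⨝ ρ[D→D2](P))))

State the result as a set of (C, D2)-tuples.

ρ[D→D2]: schema becomes (D2, C); tuples unchanged.
P ⋈ ρ[D→D2](P) (natural join on C): {(b, q, b), (b, q, d), (b, q, p), (d, q, b), (d, q, d), (d, q, p), (m, k, m), (m, k, n), (m, k, v), (m, k, y), (n, k, m), (n, k, n), (n, k, v), (n, k, y), (p, q, b), (p, q, d), (p, q, p), (v, k, m), (v, k, n), (v, k, v), (v, k, y), (y, k, m), (y, k, n), (y, k, v), (y, k, y)}
Apply σ_{D ≠ D2}; surviving tuples: {(b, q, d), (b, q, p), (d, q, b), (d, q, p), (m, k, n), (m, k, v), (m, k, y), (n, k, m), (n, k, v), (n, k, y), (p, q, b), (p, q, d), (v, k, m), (v, k, n), (v, k, y), (y, k, m), (y, k, n), (y, k, v)}
Keep only column(s) C, D2 (11 duplicate(s) eliminated): {(k, m), (k, n), (k, v), (k, y), (q, b), (q, d), (q, p)}

{(k, m), (k, n), (k, v), (k, y), (q, b), (q, d), (q, p)}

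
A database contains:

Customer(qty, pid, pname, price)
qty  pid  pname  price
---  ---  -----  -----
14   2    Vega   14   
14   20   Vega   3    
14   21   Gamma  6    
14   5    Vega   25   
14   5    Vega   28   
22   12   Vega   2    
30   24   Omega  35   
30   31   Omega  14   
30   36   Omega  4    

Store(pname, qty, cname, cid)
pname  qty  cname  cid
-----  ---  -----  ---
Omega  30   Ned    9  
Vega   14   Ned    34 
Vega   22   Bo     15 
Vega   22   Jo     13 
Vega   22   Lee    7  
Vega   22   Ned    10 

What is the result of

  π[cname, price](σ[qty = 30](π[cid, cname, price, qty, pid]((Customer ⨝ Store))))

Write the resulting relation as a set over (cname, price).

Natural join on qty, pname: {(14, 2, Vega, 14, Ned, 34), (14, 20, Vega, 3, Ned, 34), (14, 5, Vega, 25, Ned, 34), (14, 5, Vega, 28, Ned, 34), (22, 12, Vega, 2, Bo, 15), (22, 12, Vega, 2, Jo, 13), (22, 12, Vega, 2, Lee, 7), (22, 12, Vega, 2, Ned, 10), (30, 24, Omega, 35, Ned, 9), (30, 31, Omega, 14, Ned, 9), (30, 36, Omega, 4, Ned, 9)}
Keep only column(s) cid, cname, price, qty, pid: {(10, Ned, 2, 22, 12), (13, Jo, 2, 22, 12), (15, Bo, 2, 22, 12), (34, Ned, 14, 14, 2), (34, Ned, 25, 14, 5), (34, Ned, 28, 14, 5), (34, Ned, 3, 14, 20), (7, Lee, 2, 22, 12), (9, Ned, 14, 30, 31), (9, Ned, 35, 30, 24), (9, Ned, 4, 30, 36)}
σ[qty = 30]: keep tuples satisfying qty = 30 → {(9, Ned, 14, 30, 31), (9, Ned, 35, 30, 24), (9, Ned, 4, 30, 36)}
Keep only column(s) cname, price: {(Ned, 14), (Ned, 35), (Ned, 4)}

{(Ned, 14), (Ned, 35), (Ned, 4)}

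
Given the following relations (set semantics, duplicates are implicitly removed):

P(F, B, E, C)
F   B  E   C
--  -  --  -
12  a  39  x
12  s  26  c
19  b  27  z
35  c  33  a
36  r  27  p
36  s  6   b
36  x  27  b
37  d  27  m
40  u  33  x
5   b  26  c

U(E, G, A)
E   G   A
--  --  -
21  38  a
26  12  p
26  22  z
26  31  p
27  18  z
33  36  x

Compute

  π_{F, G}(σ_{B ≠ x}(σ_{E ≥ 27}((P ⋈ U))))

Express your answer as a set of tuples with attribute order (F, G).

P ⋈ U (natural join on E): {(12, s, 26, c, 12, p), (12, s, 26, c, 22, z), (12, s, 26, c, 31, p), (19, b, 27, z, 18, z), (35, c, 33, a, 36, x), (36, r, 27, p, 18, z), (36, x, 27, b, 18, z), (37, d, 27, m, 18, z), (40, u, 33, x, 36, x), (5, b, 26, c, 12, p), (5, b, 26, c, 22, z), (5, b, 26, c, 31, p)}
Filtering on E ≥ 27 leaves {(19, b, 27, z, 18, z), (35, c, 33, a, 36, x), (36, r, 27, p, 18, z), (36, x, 27, b, 18, z), (37, d, 27, m, 18, z), (40, u, 33, x, 36, x)}.
Filtering on B ≠ x leaves {(19, b, 27, z, 18, z), (35, c, 33, a, 36, x), (36, r, 27, p, 18, z), (37, d, 27, m, 18, z), (40, u, 33, x, 36, x)}.
π_{F, G} gives {(19, 18), (35, 36), (36, 18), (37, 18), (40, 36)}.

{(19, 18), (35, 36), (36, 18), (37, 18), (40, 36)}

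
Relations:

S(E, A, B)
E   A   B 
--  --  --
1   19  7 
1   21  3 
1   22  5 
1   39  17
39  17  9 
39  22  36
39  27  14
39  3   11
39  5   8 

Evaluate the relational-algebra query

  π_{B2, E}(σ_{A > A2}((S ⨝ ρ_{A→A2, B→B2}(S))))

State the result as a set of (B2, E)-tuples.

{(11, 39), (3, 1), (36, 39), (5, 1), (7, 1), (8, 39), (9, 39)}

ρ[A→A2, B→B2]: schema becomes (E, A2, B2); tuples unchanged.
Joining S and ρ_{A→A2, B→B2}(S) on E yields {(1, 19, 7, 19, 7), (1, 19, 7, 21, 3), (1, 19, 7, 22, 5), (1, 19, 7, 39, 17), (1, 21, 3, 19, 7), (1, 21, 3, 21, 3), (1, 21, 3, 22, 5), (1, 21, 3, 39, 17), (1, 22, 5, 19, 7), (1, 22, 5, 21, 3), (1, 22, 5, 22, 5), (1, 22, 5, 39, 17), (1, 39, 17, 19, 7), (1, 39, 17, 21, 3), (1, 39, 17, 22, 5), (1, 39, 17, 39, 17), (39, 17, 9, 17, 9), (39, 17, 9, 22, 36), (39, 17, 9, 27, 14), (39, 17, 9, 3, 11), (39, 17, 9, 5, 8), (39, 22, 36, 17, 9), (39, 22, 36, 22, 36), (39, 22, 36, 27, 14), (39, 22, 36, 3, 11), (39, 22, 36, 5, 8), (39, 27, 14, 17, 9), (39, 27, 14, 22, 36), (39, 27, 14, 27, 14), (39, 27, 14, 3, 11), (39, 27, 14, 5, 8), (39, 3, 11, 17, 9), (39, 3, 11, 22, 36), (39, 3, 11, 27, 14), (39, 3, 11, 3, 11), (39, 3, 11, 5, 8), (39, 5, 8, 17, 9), (39, 5, 8, 22, 36), (39, 5, 8, 27, 14), (39, 5, 8, 3, 11), (39, 5, 8, 5, 8)}.
Apply σ_{A > A2}; surviving tuples: {(1, 21, 3, 19, 7), (1, 22, 5, 19, 7), (1, 22, 5, 21, 3), (1, 39, 17, 19, 7), (1, 39, 17, 21, 3), (1, 39, 17, 22, 5), (39, 17, 9, 3, 11), (39, 17, 9, 5, 8), (39, 22, 36, 17, 9), (39, 22, 36, 3, 11), (39, 22, 36, 5, 8), (39, 27, 14, 17, 9), (39, 27, 14, 22, 36), (39, 27, 14, 3, 11), (39, 27, 14, 5, 8), (39, 5, 8, 3, 11)}
π[B2, E]: project onto (B2, E) (9 duplicate(s) eliminated) → {(11, 39), (3, 1), (36, 39), (5, 1), (7, 1), (8, 39), (9, 39)}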